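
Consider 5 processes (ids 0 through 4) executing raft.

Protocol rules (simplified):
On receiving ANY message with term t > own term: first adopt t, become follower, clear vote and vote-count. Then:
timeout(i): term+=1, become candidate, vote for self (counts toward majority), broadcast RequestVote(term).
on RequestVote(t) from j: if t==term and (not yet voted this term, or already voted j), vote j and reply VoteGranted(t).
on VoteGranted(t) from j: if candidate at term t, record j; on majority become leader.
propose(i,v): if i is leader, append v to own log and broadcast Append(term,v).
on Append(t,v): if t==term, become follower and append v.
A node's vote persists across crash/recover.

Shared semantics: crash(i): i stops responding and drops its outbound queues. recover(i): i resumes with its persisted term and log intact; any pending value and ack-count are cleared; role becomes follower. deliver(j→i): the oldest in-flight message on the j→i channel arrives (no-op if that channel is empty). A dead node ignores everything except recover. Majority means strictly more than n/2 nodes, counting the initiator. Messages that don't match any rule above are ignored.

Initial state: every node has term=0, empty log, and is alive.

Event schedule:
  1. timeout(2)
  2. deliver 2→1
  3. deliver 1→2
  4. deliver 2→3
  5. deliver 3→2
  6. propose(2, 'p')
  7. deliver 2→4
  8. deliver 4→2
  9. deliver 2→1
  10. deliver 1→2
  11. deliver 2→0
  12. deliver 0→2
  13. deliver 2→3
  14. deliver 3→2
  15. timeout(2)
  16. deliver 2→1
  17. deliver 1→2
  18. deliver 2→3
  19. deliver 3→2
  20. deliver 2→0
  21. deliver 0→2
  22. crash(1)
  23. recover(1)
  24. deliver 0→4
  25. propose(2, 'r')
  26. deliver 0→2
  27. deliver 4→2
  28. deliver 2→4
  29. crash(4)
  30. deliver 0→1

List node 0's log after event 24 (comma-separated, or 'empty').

p

after 1 — timeout(2): n2:cand/t1/[-]
after 2 — deliver 2→1: n1:foll/t1/[-]
after 3 — deliver 1→2: ·
after 4 — deliver 2→3: n3:foll/t1/[-]
after 5 — deliver 3→2: n2:lead/t1/[-]
after 6 — propose(2,'p'): n2:lead/t1/[p]
after 7 — deliver 2→4: n4:foll/t1/[-]
after 8 — deliver 4→2: ·
after 9 — deliver 2→1: n1:foll/t1/[p]
after 10 — deliver 1→2: ·
after 11 — deliver 2→0: n0:foll/t1/[-]
after 12 — deliver 0→2: ·
after 13 — deliver 2→3: n3:foll/t1/[p]
after 14 — deliver 3→2: ·
after 15 — timeout(2): n2:cand/t2/[p]
after 16 — deliver 2→1: n1:foll/t2/[p]
after 17 — deliver 1→2: ·
after 18 — deliver 2→3: n3:foll/t2/[p]
after 19 — deliver 3→2: n2:lead/t2/[p]
after 20 — deliver 2→0: n0:foll/t1/[p]
after 21 — deliver 0→2: ·
after 22 — crash(1): n1:✗foll/t2/[p]
after 23 — recover(1): n1:foll/t2/[p]
after 24 — deliver 0→4: ·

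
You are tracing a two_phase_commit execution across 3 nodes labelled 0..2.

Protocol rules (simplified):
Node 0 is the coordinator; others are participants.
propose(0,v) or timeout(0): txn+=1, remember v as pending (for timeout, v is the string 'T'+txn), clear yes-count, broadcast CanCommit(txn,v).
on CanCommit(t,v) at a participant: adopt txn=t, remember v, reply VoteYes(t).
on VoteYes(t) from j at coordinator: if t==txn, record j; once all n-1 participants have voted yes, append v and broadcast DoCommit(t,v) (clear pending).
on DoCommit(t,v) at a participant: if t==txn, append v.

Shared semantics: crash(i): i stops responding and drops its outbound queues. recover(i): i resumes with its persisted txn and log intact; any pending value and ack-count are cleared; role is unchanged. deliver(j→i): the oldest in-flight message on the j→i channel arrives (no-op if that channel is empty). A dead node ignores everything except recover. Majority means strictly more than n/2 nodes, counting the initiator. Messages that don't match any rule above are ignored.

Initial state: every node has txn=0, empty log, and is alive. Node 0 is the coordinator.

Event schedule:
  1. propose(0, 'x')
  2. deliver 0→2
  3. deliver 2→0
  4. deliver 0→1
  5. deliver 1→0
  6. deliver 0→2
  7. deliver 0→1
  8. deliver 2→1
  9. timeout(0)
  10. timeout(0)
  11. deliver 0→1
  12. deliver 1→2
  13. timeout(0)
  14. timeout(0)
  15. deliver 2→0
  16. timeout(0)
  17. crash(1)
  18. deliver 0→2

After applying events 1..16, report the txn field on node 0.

6

1. propose(0,'x'):  <0:coor t1 ->
2. deliver 0→2:  <2:part t1 ->
3. deliver 2→0:  nop
4. deliver 0→1:  <1:part t1 ->
5. deliver 1→0:  <0:coor t1 x>
6. deliver 0→2:  <2:part t1 x>
7. deliver 0→1:  <1:part t1 x>
8. deliver 2→1:  nop
9. timeout(0):  <0:coor t2 x>
10. timeout(0):  <0:coor t3 x>
11. deliver 0→1:  <1:part t2 x>
12. deliver 1→2:  nop
13. timeout(0):  <0:coor t4 x>
14. timeout(0):  <0:coor t5 x>
15. deliver 2→0:  nop
16. timeout(0):  <0:coor t6 x>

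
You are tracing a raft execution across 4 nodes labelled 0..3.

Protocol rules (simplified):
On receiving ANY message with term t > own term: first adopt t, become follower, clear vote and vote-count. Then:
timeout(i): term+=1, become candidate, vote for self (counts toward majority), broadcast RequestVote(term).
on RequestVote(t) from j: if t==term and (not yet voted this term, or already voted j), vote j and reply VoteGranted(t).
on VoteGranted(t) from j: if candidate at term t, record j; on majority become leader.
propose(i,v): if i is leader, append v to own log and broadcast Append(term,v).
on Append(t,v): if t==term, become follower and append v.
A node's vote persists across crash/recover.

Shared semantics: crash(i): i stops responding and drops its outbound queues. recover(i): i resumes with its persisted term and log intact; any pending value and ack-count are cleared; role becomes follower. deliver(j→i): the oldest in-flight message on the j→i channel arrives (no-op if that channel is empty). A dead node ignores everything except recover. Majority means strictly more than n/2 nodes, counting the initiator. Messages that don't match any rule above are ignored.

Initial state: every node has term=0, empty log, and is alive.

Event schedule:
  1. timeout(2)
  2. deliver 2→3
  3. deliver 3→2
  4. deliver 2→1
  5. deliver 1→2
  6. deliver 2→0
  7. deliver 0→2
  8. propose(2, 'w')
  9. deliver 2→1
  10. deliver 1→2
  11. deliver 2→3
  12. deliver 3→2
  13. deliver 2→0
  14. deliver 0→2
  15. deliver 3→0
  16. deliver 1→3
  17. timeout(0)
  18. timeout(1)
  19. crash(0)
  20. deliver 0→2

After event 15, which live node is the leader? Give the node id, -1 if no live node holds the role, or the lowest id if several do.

1. timeout(2):  <2:cand t1 ->
2. deliver 2→3:  <3:foll t1 ->
3. deliver 3→2:  nop
4. deliver 2→1:  <1:foll t1 ->
5. deliver 1→2:  <2:lead t1 ->
6. deliver 2→0:  <0:foll t1 ->
7. deliver 0→2:  nop
8. propose(2,'w'):  <2:lead t1 w>
9. deliver 2→1:  <1:foll t1 w>
10. deliver 1→2:  nop
11. deliver 2→3:  <3:foll t1 w>
12. deliver 3→2:  nop
13. deliver 2→0:  <0:foll t1 w>
14. deliver 0→2:  nop
15. deliver 3→0:  nop

2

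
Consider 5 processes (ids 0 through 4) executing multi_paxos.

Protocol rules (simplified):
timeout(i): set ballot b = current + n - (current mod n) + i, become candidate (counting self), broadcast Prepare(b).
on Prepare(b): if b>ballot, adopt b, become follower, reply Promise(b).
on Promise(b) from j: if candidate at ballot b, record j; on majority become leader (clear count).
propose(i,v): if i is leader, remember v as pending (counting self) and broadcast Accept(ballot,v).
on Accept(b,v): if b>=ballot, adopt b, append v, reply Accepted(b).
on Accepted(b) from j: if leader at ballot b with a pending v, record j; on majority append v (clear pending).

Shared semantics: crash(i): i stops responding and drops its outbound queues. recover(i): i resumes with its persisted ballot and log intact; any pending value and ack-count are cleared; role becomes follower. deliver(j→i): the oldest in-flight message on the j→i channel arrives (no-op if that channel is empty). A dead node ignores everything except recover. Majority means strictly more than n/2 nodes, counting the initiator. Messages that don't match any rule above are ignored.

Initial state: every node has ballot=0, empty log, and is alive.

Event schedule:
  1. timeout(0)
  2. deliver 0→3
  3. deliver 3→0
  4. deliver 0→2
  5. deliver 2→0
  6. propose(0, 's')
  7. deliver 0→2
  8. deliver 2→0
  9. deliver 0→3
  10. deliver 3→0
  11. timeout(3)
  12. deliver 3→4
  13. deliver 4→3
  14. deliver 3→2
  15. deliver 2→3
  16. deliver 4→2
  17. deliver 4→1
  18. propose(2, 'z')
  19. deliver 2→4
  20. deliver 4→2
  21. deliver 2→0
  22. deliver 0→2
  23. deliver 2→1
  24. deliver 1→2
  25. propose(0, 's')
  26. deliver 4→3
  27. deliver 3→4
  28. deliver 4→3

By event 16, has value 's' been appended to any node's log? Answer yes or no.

yes

step 1 timeout(0): 0={cand,b=5,log=-}
step 2 deliver 0→3: 3={foll,b=5,log=-}
step 3 deliver 3→0: —
step 4 deliver 0→2: 2={foll,b=5,log=-}
step 5 deliver 2→0: 0={lead,b=5,log=-}
step 6 propose(0,'s'): —
step 7 deliver 0→2: 2={foll,b=5,log=s}
step 8 deliver 2→0: —
step 9 deliver 0→3: 3={foll,b=5,log=s}
step 10 deliver 3→0: 0={lead,b=5,log=s}
step 11 timeout(3): 3={cand,b=13,log=s}
step 12 deliver 3→4: 4={foll,b=13,log=-}
step 13 deliver 4→3: —
step 14 deliver 3→2: 2={foll,b=13,log=s}
step 15 deliver 2→3: 3={lead,b=13,log=s}
step 16 deliver 4→2: —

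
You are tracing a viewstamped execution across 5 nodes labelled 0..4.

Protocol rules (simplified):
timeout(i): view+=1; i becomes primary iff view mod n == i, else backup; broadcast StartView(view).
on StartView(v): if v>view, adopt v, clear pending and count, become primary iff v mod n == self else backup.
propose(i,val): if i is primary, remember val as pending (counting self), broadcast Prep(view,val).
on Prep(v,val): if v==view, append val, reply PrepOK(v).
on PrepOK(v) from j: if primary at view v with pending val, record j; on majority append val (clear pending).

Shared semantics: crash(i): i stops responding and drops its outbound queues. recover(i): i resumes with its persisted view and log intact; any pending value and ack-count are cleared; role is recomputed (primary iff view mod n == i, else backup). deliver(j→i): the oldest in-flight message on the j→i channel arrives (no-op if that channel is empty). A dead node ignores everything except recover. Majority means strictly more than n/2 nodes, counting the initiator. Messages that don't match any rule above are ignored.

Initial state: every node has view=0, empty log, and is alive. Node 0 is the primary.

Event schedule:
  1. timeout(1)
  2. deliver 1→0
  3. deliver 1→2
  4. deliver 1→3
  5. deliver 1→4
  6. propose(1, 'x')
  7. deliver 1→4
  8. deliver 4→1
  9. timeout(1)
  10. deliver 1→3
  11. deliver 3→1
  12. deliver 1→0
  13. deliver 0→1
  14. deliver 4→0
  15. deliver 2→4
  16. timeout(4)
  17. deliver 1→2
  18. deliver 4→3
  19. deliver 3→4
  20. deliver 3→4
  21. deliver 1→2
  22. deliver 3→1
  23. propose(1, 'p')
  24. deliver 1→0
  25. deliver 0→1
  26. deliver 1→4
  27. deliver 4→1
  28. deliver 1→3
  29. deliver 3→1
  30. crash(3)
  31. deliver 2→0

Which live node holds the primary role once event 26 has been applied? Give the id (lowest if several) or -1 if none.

step 1 timeout(1): 1={prim,v=1,log=-}
step 2 deliver 1→0: 0={back,v=1,log=-}
step 3 deliver 1→2: 2={back,v=1,log=-}
step 4 deliver 1→3: 3={back,v=1,log=-}
step 5 deliver 1→4: 4={back,v=1,log=-}
step 6 propose(1,'x'): —
step 7 deliver 1→4: 4={back,v=1,log=x}
step 8 deliver 4→1: —
step 9 timeout(1): 1={back,v=2,log=-}
step 10 deliver 1→3: 3={back,v=1,log=x}
step 11 deliver 3→1: —
step 12 deliver 1→0: 0={back,v=1,log=x}
step 13 deliver 0→1: —
step 14 deliver 4→0: —
step 15 deliver 2→4: —
step 16 timeout(4): 4={back,v=2,log=x}
step 17 deliver 1→2: 2={back,v=1,log=x}
step 18 deliver 4→3: 3={back,v=2,log=x}
step 19 deliver 3→4: —
step 20 deliver 3→4: —
step 21 deliver 1→2: 2={prim,v=2,log=x}
step 22 deliver 3→1: —
step 23 propose(1,'p'): —
step 24 deliver 1→0: 0={back,v=2,log=x}
step 25 deliver 0→1: —
step 26 deliver 1→4: —

2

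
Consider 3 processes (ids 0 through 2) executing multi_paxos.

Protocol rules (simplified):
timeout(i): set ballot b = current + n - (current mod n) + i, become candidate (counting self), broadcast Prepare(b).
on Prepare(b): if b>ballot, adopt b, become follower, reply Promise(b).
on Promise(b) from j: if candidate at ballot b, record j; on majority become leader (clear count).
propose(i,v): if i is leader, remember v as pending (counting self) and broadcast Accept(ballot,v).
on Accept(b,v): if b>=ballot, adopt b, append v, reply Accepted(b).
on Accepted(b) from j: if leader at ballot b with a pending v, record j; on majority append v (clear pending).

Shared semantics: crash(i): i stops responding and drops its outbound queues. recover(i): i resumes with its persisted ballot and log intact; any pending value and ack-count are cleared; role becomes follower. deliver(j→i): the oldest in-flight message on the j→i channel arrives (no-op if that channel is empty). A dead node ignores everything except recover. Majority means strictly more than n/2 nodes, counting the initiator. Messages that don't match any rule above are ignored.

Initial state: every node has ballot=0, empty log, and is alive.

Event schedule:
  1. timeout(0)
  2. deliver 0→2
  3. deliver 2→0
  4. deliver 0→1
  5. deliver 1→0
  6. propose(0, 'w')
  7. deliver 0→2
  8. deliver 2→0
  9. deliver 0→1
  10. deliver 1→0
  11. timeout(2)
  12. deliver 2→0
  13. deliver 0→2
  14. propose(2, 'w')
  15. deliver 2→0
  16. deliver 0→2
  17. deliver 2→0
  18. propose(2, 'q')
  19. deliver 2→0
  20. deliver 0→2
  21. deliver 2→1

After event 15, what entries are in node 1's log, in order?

step 1 timeout(0): 0={cand,b=3,log=-}
step 2 deliver 0→2: 2={foll,b=3,log=-}
step 3 deliver 2→0: 0={lead,b=3,log=-}
step 4 deliver 0→1: 1={foll,b=3,log=-}
step 5 deliver 1→0: —
step 6 propose(0,'w'): —
step 7 deliver 0→2: 2={foll,b=3,log=w}
step 8 deliver 2→0: 0={lead,b=3,log=w}
step 9 deliver 0→1: 1={foll,b=3,log=w}
step 10 deliver 1→0: —
step 11 timeout(2): 2={cand,b=8,log=w}
step 12 deliver 2→0: 0={foll,b=8,log=w}
step 13 deliver 0→2: 2={lead,b=8,log=w}
step 14 propose(2,'w'): —
step 15 deliver 2→0: 0={foll,b=8,log=w,w}

w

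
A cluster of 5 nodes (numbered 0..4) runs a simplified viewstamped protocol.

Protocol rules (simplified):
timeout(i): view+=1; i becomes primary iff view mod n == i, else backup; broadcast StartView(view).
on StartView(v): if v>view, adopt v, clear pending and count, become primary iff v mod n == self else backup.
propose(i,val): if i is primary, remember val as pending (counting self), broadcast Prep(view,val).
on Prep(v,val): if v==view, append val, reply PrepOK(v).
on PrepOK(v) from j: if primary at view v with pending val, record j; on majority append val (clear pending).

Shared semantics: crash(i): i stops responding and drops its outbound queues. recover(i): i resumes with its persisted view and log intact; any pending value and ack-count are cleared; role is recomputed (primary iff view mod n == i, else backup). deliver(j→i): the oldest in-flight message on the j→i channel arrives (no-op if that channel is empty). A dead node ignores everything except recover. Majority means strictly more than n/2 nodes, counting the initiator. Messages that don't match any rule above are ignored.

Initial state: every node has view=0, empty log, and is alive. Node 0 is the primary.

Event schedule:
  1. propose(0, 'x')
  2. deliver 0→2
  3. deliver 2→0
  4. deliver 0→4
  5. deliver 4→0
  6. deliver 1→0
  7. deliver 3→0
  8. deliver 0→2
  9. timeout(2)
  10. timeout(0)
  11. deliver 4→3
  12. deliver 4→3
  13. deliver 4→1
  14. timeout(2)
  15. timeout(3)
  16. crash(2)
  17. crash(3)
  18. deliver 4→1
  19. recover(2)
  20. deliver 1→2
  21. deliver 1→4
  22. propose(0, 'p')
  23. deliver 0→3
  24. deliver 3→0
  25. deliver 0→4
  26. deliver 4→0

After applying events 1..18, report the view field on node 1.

0

1. propose(0,'x'):  nop
2. deliver 0→2:  <2:back v0 x>
3. deliver 2→0:  nop
4. deliver 0→4:  <4:back v0 x>
5. deliver 4→0:  <0:prim v0 x>
6. deliver 1→0:  nop
7. deliver 3→0:  nop
8. deliver 0→2:  nop
9. timeout(2):  <2:back v1 x>
10. timeout(0):  <0:back v1 x>
11. deliver 4→3:  nop
12. deliver 4→3:  nop
13. deliver 4→1:  nop
14. timeout(2):  <2:prim v2 x>
15. timeout(3):  <3:back v1 ->
16. crash(2):  <2:✗prim v2 x>
17. crash(3):  <3:✗back v1 ->
18. deliver 4→1:  nop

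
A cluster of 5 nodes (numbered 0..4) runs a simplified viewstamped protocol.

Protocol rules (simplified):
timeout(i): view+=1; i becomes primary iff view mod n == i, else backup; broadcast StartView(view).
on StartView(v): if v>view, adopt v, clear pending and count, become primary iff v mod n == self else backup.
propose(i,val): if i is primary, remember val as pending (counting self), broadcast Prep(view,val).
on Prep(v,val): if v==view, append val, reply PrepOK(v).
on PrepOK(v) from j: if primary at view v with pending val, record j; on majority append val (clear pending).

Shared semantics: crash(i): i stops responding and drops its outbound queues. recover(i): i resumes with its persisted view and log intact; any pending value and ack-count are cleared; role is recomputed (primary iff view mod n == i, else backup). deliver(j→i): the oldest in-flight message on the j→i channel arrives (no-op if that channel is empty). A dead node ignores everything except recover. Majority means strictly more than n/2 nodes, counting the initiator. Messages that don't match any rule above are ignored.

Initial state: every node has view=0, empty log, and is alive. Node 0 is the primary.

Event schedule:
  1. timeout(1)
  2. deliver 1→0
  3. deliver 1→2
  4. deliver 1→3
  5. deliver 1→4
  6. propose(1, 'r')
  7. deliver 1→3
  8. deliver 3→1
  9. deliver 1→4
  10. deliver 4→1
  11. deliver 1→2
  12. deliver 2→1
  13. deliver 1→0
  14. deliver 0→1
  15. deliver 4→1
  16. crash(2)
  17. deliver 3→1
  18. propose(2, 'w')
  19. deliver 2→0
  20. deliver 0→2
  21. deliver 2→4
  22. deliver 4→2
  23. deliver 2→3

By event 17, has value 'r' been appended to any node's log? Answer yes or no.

e1 timeout(1): 1[prim,v=1,-]
e2 deliver 1→0: 0[back,v=1,-]
e3 deliver 1→2: 2[back,v=1,-]
e4 deliver 1→3: 3[back,v=1,-]
e5 deliver 1→4: 4[back,v=1,-]
e6 propose(1,'r'): ·
e7 deliver 1→3: 3[back,v=1,r]
e8 deliver 3→1: ·
e9 deliver 1→4: 4[back,v=1,r]
e10 deliver 4→1: 1[prim,v=1,r]
e11 deliver 1→2: 2[back,v=1,r]
e12 deliver 2→1: ·
e13 deliver 1→0: 0[back,v=1,r]
e14 deliver 0→1: ·
e15 deliver 4→1: ·
e16 crash(2): 2[✗back,v=1,r]
e17 deliver 3→1: ·

yes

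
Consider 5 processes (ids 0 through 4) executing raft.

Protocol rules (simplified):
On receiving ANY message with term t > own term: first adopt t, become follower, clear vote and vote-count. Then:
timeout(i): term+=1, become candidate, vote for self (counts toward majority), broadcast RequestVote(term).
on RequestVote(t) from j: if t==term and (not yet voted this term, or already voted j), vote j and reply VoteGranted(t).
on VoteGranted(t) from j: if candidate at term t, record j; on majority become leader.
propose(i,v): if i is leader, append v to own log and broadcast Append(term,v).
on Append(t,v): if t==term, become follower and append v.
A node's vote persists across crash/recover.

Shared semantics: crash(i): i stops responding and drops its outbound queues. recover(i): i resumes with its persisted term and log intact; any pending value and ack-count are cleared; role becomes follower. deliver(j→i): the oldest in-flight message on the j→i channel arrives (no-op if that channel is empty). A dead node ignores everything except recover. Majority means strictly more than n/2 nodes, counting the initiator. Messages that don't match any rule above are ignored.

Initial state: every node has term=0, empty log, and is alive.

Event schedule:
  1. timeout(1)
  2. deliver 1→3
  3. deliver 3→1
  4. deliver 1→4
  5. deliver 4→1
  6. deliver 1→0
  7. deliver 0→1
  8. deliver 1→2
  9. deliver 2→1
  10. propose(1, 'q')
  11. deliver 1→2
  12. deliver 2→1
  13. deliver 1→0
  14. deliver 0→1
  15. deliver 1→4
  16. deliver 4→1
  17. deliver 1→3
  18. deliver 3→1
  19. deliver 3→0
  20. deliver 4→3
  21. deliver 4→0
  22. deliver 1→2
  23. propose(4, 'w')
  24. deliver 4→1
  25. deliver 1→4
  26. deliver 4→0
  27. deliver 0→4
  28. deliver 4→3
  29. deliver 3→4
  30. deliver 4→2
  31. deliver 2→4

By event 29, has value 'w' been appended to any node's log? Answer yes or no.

step 1 timeout(1): 1={cand,t=1,log=-}
step 2 deliver 1→3: 3={foll,t=1,log=-}
step 3 deliver 3→1: —
step 4 deliver 1→4: 4={foll,t=1,log=-}
step 5 deliver 4→1: 1={lead,t=1,log=-}
step 6 deliver 1→0: 0={foll,t=1,log=-}
step 7 deliver 0→1: —
step 8 deliver 1→2: 2={foll,t=1,log=-}
step 9 deliver 2→1: —
step 10 propose(1,'q'): 1={lead,t=1,log=q}
step 11 deliver 1→2: 2={foll,t=1,log=q}
step 12 deliver 2→1: —
step 13 deliver 1→0: 0={foll,t=1,log=q}
step 14 deliver 0→1: —
step 15 deliver 1→4: 4={foll,t=1,log=q}
step 16 deliver 4→1: —
step 17 deliver 1→3: 3={foll,t=1,log=q}
step 18 deliver 3→1: —
step 19 deliver 3→0: —
step 20 deliver 4→3: —
step 21 deliver 4→0: —
step 22 deliver 1→2: —
step 23 propose(4,'w'): —
step 24 deliver 4→1: —
step 25 deliver 1→4: —
step 26 deliver 4→0: —
step 27 deliver 0→4: —
step 28 deliver 4→3: —
step 29 deliver 3→4: —

no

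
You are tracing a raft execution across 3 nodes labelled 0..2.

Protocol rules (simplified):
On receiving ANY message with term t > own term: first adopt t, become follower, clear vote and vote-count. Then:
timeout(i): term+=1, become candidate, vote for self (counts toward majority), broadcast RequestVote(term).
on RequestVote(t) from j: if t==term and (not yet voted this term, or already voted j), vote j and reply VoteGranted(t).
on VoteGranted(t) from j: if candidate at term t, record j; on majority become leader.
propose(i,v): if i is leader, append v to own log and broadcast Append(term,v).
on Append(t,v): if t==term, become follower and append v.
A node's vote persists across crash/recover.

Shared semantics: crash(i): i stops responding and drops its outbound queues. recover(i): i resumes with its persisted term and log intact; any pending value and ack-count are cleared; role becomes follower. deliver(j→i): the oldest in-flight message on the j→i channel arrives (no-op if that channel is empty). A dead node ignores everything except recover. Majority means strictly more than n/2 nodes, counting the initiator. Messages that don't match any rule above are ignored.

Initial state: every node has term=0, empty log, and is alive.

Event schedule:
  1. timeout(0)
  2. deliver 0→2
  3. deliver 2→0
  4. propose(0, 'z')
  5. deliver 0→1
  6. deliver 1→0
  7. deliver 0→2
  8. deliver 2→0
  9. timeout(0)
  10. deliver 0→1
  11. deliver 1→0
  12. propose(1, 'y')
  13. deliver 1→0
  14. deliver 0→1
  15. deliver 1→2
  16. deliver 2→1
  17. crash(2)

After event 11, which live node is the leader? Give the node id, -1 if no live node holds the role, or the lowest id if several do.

e1 timeout(0): 0[cand,t=1,-]
e2 deliver 0→2: 2[foll,t=1,-]
e3 deliver 2→0: 0[lead,t=1,-]
e4 propose(0,'z'): 0[lead,t=1,z]
e5 deliver 0→1: 1[foll,t=1,-]
e6 deliver 1→0: ·
e7 deliver 0→2: 2[foll,t=1,z]
e8 deliver 2→0: ·
e9 timeout(0): 0[cand,t=2,z]
e10 deliver 0→1: 1[foll,t=1,z]
e11 deliver 1→0: ·

-1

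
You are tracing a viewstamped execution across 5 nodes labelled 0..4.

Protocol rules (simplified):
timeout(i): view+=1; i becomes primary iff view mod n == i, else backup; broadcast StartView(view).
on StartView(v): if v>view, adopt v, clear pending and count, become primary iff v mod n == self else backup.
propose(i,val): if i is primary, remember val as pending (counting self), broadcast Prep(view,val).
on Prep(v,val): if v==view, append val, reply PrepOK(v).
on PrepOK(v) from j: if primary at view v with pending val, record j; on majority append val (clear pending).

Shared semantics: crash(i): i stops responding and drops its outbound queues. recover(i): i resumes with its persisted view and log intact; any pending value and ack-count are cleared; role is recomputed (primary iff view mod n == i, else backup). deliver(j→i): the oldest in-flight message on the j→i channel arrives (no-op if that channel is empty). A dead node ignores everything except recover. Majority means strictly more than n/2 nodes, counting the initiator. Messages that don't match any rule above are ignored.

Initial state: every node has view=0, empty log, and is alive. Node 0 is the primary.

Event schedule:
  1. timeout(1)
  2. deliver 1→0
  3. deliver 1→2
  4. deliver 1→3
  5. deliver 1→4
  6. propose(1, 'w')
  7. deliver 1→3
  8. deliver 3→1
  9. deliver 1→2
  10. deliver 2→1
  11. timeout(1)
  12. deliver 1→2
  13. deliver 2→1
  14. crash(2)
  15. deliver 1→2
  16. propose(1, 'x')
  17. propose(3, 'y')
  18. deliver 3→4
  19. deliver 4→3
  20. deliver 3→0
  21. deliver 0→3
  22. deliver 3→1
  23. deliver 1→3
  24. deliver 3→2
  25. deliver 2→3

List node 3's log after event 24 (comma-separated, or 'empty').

step 1 timeout(1): 1={prim,v=1,log=-}
step 2 deliver 1→0: 0={back,v=1,log=-}
step 3 deliver 1→2: 2={back,v=1,log=-}
step 4 deliver 1→3: 3={back,v=1,log=-}
step 5 deliver 1→4: 4={back,v=1,log=-}
step 6 propose(1,'w'): —
step 7 deliver 1→3: 3={back,v=1,log=w}
step 8 deliver 3→1: —
step 9 deliver 1→2: 2={back,v=1,log=w}
step 10 deliver 2→1: 1={prim,v=1,log=w}
step 11 timeout(1): 1={back,v=2,log=w}
step 12 deliver 1→2: 2={prim,v=2,log=w}
step 13 deliver 2→1: —
step 14 crash(2): 2={✗prim,v=2,log=w}
step 15 deliver 1→2: —
step 16 propose(1,'x'): —
step 17 propose(3,'y'): —
step 18 deliver 3→4: —
step 19 deliver 4→3: —
step 20 deliver 3→0: —
step 21 deliver 0→3: —
step 22 deliver 3→1: —
step 23 deliver 1→3: 3={back,v=2,log=w}
step 24 deliver 3→2: —

w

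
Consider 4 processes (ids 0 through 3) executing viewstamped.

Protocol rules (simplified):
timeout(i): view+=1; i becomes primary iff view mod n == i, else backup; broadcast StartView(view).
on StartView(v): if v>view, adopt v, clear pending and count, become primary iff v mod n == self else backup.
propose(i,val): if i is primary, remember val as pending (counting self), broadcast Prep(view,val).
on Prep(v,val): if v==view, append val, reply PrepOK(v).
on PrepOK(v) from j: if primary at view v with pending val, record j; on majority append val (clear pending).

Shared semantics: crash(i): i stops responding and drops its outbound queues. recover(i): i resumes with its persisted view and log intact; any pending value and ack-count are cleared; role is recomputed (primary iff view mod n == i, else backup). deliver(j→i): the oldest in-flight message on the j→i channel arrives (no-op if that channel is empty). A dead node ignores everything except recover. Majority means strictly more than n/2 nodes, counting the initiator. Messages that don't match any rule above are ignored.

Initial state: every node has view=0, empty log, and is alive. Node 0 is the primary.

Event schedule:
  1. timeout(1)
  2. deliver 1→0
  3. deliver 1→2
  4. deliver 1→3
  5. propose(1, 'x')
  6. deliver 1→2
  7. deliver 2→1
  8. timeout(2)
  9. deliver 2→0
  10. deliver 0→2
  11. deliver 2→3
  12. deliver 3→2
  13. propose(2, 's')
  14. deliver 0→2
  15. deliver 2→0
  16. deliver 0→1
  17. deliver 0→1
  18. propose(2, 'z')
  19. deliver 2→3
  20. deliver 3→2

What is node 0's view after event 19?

step 1 timeout(1): 1={prim,v=1,log=-}
step 2 deliver 1→0: 0={back,v=1,log=-}
step 3 deliver 1→2: 2={back,v=1,log=-}
step 4 deliver 1→3: 3={back,v=1,log=-}
step 5 propose(1,'x'): —
step 6 deliver 1→2: 2={back,v=1,log=x}
step 7 deliver 2→1: —
step 8 timeout(2): 2={prim,v=2,log=x}
step 9 deliver 2→0: 0={back,v=2,log=-}
step 10 deliver 0→2: —
step 11 deliver 2→3: 3={back,v=2,log=-}
step 12 deliver 3→2: —
step 13 propose(2,'s'): —
step 14 deliver 0→2: —
step 15 deliver 2→0: 0={back,v=2,log=s}
step 16 deliver 0→1: —
step 17 deliver 0→1: —
step 18 propose(2,'z'): —
step 19 deliver 2→3: 3={back,v=2,log=s}

2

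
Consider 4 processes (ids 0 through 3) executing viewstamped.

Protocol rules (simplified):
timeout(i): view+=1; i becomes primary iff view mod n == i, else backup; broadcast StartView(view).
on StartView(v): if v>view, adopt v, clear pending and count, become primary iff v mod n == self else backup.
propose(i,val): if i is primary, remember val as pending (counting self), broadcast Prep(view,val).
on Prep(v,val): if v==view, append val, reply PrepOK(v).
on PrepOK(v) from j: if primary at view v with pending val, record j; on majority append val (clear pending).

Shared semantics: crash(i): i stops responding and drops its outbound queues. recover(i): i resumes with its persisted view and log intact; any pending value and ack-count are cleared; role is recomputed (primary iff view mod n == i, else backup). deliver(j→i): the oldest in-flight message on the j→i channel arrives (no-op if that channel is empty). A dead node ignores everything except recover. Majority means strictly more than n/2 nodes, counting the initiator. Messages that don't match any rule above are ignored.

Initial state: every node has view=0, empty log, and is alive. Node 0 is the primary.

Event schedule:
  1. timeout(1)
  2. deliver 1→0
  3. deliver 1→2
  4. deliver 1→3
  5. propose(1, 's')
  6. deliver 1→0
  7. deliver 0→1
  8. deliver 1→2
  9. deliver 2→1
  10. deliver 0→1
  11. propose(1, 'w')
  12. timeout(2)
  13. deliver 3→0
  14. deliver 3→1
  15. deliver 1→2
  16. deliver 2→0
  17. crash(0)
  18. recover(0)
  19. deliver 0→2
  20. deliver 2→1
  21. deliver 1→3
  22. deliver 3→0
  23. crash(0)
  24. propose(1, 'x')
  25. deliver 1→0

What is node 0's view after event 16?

step 1 timeout(1): 1={prim,v=1,log=-}
step 2 deliver 1→0: 0={back,v=1,log=-}
step 3 deliver 1→2: 2={back,v=1,log=-}
step 4 deliver 1→3: 3={back,v=1,log=-}
step 5 propose(1,'s'): —
step 6 deliver 1→0: 0={back,v=1,log=s}
step 7 deliver 0→1: —
step 8 deliver 1→2: 2={back,v=1,log=s}
step 9 deliver 2→1: 1={prim,v=1,log=s}
step 10 deliver 0→1: —
step 11 propose(1,'w'): —
step 12 timeout(2): 2={prim,v=2,log=s}
step 13 deliver 3→0: —
step 14 deliver 3→1: —
step 15 deliver 1→2: —
step 16 deliver 2→0: 0={back,v=2,log=s}

2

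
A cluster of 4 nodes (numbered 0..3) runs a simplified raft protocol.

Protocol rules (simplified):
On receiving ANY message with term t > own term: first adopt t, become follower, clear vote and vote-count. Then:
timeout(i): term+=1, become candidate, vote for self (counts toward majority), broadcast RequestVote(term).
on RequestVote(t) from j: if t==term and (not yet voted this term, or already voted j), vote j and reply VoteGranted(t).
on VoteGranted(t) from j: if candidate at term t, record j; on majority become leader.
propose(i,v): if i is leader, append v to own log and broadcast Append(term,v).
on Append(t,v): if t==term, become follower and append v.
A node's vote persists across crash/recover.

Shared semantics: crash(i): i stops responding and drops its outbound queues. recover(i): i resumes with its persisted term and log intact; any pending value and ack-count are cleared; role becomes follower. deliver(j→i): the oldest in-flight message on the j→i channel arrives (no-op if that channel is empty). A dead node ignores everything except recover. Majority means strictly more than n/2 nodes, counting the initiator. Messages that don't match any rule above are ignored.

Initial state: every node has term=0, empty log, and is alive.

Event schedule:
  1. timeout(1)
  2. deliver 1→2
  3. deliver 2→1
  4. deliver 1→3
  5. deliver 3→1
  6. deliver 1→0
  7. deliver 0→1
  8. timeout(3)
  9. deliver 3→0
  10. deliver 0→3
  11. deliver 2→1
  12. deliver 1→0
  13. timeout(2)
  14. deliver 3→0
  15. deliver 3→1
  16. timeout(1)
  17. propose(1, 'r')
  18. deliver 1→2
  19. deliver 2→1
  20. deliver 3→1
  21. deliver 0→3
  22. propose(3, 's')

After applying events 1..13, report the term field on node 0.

2

1. timeout(1):  <1:cand t1 ->
2. deliver 1→2:  <2:foll t1 ->
3. deliver 2→1:  nop
4. deliver 1→3:  <3:foll t1 ->
5. deliver 3→1:  <1:lead t1 ->
6. deliver 1→0:  <0:foll t1 ->
7. deliver 0→1:  nop
8. timeout(3):  <3:cand t2 ->
9. deliver 3→0:  <0:foll t2 ->
10. deliver 0→3:  nop
11. deliver 2→1:  nop
12. deliver 1→0:  nop
13. timeout(2):  <2:cand t2 ->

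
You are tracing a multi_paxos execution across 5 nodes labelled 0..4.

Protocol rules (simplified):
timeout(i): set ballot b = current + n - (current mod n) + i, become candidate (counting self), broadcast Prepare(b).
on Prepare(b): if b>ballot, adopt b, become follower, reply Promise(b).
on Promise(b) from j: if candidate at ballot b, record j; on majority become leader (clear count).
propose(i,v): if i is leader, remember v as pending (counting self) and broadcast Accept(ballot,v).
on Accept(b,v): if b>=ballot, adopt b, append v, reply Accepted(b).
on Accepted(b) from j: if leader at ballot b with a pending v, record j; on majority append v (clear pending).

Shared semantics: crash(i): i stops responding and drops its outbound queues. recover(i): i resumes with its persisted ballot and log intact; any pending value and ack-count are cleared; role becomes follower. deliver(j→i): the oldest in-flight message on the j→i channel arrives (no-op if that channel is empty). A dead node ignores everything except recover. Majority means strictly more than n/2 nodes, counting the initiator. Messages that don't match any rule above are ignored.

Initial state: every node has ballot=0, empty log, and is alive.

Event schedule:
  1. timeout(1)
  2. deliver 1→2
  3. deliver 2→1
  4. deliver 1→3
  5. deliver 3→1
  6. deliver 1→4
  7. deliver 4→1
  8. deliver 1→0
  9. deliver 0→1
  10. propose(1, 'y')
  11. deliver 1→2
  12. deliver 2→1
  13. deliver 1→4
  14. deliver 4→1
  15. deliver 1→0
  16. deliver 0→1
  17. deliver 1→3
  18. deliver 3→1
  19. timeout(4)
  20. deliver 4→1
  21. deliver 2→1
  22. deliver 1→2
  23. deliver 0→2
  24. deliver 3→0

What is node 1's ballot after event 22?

14

[1] timeout(1) → N1(cand b6 [-])
[2] deliver 1→2 → N2(foll b6 [-])
[3] deliver 2→1 → ∅
[4] deliver 1→3 → N3(foll b6 [-])
[5] deliver 3→1 → N1(lead b6 [-])
[6] deliver 1→4 → N4(foll b6 [-])
[7] deliver 4→1 → ∅
[8] deliver 1→0 → N0(foll b6 [-])
[9] deliver 0→1 → ∅
[10] propose(1,'y') → ∅
[11] deliver 1→2 → N2(foll b6 [y])
[12] deliver 2→1 → ∅
[13] deliver 1→4 → N4(foll b6 [y])
[14] deliver 4→1 → N1(lead b6 [y])
[15] deliver 1→0 → N0(foll b6 [y])
[16] deliver 0→1 → ∅
[17] deliver 1→3 → N3(foll b6 [y])
[18] deliver 3→1 → ∅
[19] timeout(4) → N4(cand b14 [y])
[20] deliver 4→1 → N1(foll b14 [y])
[21] deliver 2→1 → ∅
[22] deliver 1→2 → ∅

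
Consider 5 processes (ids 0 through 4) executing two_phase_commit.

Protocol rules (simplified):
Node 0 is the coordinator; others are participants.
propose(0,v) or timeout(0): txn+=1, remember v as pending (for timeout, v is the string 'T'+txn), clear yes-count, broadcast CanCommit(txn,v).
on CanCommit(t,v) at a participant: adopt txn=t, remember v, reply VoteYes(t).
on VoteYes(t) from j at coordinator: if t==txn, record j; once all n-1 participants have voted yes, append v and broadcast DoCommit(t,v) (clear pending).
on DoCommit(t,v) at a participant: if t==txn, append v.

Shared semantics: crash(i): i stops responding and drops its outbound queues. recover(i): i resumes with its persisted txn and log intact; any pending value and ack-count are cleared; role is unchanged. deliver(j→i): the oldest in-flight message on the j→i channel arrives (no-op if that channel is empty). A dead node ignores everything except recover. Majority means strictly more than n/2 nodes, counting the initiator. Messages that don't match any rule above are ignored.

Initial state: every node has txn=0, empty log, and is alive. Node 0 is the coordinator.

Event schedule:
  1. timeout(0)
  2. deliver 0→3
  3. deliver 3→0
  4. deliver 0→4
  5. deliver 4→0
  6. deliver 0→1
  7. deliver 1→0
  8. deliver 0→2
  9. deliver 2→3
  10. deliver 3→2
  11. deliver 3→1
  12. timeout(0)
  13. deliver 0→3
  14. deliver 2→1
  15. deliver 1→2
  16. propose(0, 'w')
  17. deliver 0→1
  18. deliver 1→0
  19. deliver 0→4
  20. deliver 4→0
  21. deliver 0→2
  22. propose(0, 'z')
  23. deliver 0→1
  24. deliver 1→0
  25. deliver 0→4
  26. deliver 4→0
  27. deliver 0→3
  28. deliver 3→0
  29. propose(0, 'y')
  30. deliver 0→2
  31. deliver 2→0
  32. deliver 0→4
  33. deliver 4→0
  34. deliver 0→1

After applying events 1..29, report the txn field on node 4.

1. timeout(0):  <0:coor t1 ->
2. deliver 0→3:  <3:part t1 ->
3. deliver 3→0:  nop
4. deliver 0→4:  <4:part t1 ->
5. deliver 4→0:  nop
6. deliver 0→1:  <1:part t1 ->
7. deliver 1→0:  nop
8. deliver 0→2:  <2:part t1 ->
9. deliver 2→3:  nop
10. deliver 3→2:  nop
11. deliver 3→1:  nop
12. timeout(0):  <0:coor t2 ->
13. deliver 0→3:  <3:part t2 ->
14. deliver 2→1:  nop
15. deliver 1→2:  nop
16. propose(0,'w'):  <0:coor t3 ->
17. deliver 0→1:  <1:part t2 ->
18. deliver 1→0:  nop
19. deliver 0→4:  <4:part t2 ->
20. deliver 4→0:  nop
21. deliver 0→2:  <2:part t2 ->
22. propose(0,'z'):  <0:coor t4 ->
23. deliver 0→1:  <1:part t3 ->
24. deliver 1→0:  nop
25. deliver 0→4:  <4:part t3 ->
26. deliver 4→0:  nop
27. deliver 0→3:  <3:part t3 ->
28. deliver 3→0:  nop
29. propose(0,'y'):  <0:coor t5 ->

3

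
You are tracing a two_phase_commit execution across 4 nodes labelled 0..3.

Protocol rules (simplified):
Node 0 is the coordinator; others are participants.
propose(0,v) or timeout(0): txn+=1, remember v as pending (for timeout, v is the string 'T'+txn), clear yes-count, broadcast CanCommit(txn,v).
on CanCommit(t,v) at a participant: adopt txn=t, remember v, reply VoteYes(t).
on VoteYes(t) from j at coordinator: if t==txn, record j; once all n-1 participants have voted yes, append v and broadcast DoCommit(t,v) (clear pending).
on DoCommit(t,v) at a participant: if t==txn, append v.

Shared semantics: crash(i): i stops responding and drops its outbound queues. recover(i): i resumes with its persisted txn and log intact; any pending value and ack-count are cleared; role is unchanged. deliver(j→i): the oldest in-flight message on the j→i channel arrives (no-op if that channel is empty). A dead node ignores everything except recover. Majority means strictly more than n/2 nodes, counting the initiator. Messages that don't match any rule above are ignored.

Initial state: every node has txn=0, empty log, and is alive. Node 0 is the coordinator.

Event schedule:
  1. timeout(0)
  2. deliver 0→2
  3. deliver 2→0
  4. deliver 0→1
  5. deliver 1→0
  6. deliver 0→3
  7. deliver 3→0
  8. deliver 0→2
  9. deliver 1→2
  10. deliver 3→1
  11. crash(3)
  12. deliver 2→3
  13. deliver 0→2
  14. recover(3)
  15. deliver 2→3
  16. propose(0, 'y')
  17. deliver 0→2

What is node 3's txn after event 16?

1

after 1 — timeout(0): n0:coor/t1/[-]
after 2 — deliver 0→2: n2:part/t1/[-]
after 3 — deliver 2→0: ·
after 4 — deliver 0→1: n1:part/t1/[-]
after 5 — deliver 1→0: ·
after 6 — deliver 0→3: n3:part/t1/[-]
after 7 — deliver 3→0: n0:coor/t1/[T1]
after 8 — deliver 0→2: n2:part/t1/[T1]
after 9 — deliver 1→2: ·
after 10 — deliver 3→1: ·
after 11 — crash(3): n3:✗part/t1/[-]
after 12 — deliver 2→3: ·
after 13 — deliver 0→2: ·
after 14 — recover(3): n3:part/t1/[-]
after 15 — deliver 2→3: ·
after 16 — propose(0,'y'): n0:coor/t2/[T1]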